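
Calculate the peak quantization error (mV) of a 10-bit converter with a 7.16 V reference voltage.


The maximum quantization error is +/- LSB/2.
LSB = Vref / 2^n = 7.16 / 1024 = 0.00699219 V
Max error = LSB / 2 = 0.00699219 / 2 = 0.00349609 V
Max error = 3.4961 mV

3.4961 mV


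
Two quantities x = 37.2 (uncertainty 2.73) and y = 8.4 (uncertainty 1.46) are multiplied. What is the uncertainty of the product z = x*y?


For a product z = x*y, the relative uncertainty is:
uz/z = sqrt((ux/x)^2 + (uy/y)^2)
Relative uncertainties: ux/x = 2.73/37.2 = 0.073387
uy/y = 1.46/8.4 = 0.17381
z = 37.2 * 8.4 = 312.5
uz = 312.5 * sqrt(0.073387^2 + 0.17381^2) = 58.955

58.955


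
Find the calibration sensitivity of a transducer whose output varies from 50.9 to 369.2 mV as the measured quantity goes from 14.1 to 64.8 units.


Sensitivity = (y2 - y1) / (x2 - x1).
S = (369.2 - 50.9) / (64.8 - 14.1)
S = 318.3 / 50.7
S = 6.2781 mV/unit

6.2781 mV/unit


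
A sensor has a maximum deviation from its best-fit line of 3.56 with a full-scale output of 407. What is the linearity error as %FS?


Linearity error = (max deviation / full scale) * 100%.
Linearity = (3.56 / 407) * 100
Linearity = 0.875 %FS

0.875 %FS


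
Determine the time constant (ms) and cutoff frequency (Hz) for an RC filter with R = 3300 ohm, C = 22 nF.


Time constant: tau = R * C.
tau = 3300 * 2.20e-08 = 7.26e-05 s
tau = 0.0726 ms
Cutoff frequency: fc = 1 / (2*pi*R*C).
fc = 1 / (2*pi*7.26e-05) = 2192.22 Hz

tau = 0.0726 ms, fc = 2192.22 Hz


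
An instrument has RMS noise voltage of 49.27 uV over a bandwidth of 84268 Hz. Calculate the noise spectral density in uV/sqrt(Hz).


Noise spectral density = Vrms / sqrt(BW).
NSD = 49.27 / sqrt(84268)
NSD = 49.27 / 290.2895
NSD = 0.1697 uV/sqrt(Hz)

0.1697 uV/sqrt(Hz)


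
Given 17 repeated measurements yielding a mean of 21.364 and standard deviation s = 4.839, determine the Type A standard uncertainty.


The standard uncertainty for Type A evaluation is u = s / sqrt(n).
u = 4.839 / sqrt(17)
u = 4.839 / 4.1231
u = 1.1736

1.1736


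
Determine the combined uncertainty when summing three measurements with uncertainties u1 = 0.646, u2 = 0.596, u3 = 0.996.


For a sum of independent quantities, uc = sqrt(u1^2 + u2^2 + u3^2).
uc = sqrt(0.646^2 + 0.596^2 + 0.996^2)
uc = sqrt(0.417316 + 0.355216 + 0.992016)
uc = 1.3284

1.3284


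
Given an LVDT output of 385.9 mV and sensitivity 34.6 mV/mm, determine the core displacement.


Displacement = Vout / sensitivity.
d = 385.9 / 34.6
d = 11.153 mm

11.153 mm


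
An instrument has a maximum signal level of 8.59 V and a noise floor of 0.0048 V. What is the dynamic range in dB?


Dynamic range = 20 * log10(Vmax / Vnoise).
DR = 20 * log10(8.59 / 0.0048)
DR = 20 * log10(1789.58)
DR = 65.06 dB

65.06 dB


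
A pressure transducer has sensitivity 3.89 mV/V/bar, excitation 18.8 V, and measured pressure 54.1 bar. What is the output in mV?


Output = sensitivity * Vex * P.
Vout = 3.89 * 18.8 * 54.1
Vout = 73.132 * 54.1
Vout = 3956.44 mV

3956.44 mV


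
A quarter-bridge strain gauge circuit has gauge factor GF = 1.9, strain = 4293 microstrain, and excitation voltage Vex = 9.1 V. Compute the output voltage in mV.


Quarter bridge output: Vout = (GF * epsilon * Vex) / 4.
Vout = (1.9 * 4293e-6 * 9.1) / 4
Vout = 0.07422597 / 4 V
Vout = 0.01855649 V = 18.5565 mV

18.5565 mV


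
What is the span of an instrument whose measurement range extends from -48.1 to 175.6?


Span = upper range - lower range.
Span = 175.6 - (-48.1)
Span = 223.7

223.7


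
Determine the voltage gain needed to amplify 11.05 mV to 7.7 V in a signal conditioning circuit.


Gain = Vout / Vin (converting to same units).
G = 7.7 V / 11.05 mV
G = 7700.0 mV / 11.05 mV
G = 696.83

696.83


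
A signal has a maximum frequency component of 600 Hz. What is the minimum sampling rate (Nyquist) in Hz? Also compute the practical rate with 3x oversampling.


By Nyquist theorem, fs_min = 2 * fmax.
fs_min = 2 * 600 = 1200 Hz
Practical rate = 3 * fs_min = 3 * 1200 = 3600 Hz

fs_min = 1200 Hz, fs_practical = 3600 Hz


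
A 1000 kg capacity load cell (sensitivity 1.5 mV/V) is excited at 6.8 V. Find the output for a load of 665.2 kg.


Vout = rated_output * Vex * (load / capacity).
Vout = 1.5 * 6.8 * (665.2 / 1000)
Vout = 1.5 * 6.8 * 0.6652
Vout = 6.785 mV

6.785 mV


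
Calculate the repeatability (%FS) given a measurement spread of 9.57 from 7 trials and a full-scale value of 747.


Repeatability = (spread / full scale) * 100%.
R = (9.57 / 747) * 100
R = 1.281 %FS

1.281 %FS


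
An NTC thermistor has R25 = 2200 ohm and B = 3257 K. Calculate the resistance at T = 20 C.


NTC thermistor equation: Rt = R25 * exp(B * (1/T - 1/T25)).
T in Kelvin: 293.15 K, T25 = 298.15 K
1/T - 1/T25 = 1/293.15 - 1/298.15 = 5.721e-05
B * (1/T - 1/T25) = 3257 * 5.721e-05 = 0.1863
Rt = 2200 * exp(0.1863) = 2650.6 ohm

2650.6 ohm


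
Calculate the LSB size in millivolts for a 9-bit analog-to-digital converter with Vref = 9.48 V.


The resolution (LSB) of an ADC is Vref / 2^n.
LSB = 9.48 / 2^9
LSB = 9.48 / 512
LSB = 0.01851563 V = 18.515625 mV

18.515625 mV


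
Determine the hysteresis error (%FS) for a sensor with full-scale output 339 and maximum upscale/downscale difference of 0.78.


Hysteresis = (max difference / full scale) * 100%.
H = (0.78 / 339) * 100
H = 0.23 %FS

0.23 %FS


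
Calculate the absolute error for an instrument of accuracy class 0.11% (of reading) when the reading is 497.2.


Absolute error = (accuracy% / 100) * reading.
Error = (0.11 / 100) * 497.2
Error = 0.0011 * 497.2
Error = 0.5469

0.5469


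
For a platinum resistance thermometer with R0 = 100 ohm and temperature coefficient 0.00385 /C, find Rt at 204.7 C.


The RTD equation: Rt = R0 * (1 + alpha * T).
Rt = 100 * (1 + 0.00385 * 204.7)
Rt = 100 * (1 + 0.788095)
Rt = 100 * 1.788095
Rt = 178.809 ohm

178.809 ohm


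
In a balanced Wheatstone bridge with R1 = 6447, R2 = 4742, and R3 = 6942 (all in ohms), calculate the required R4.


At balance: R1*R4 = R2*R3, so R4 = R2*R3/R1.
R4 = 4742 * 6942 / 6447
R4 = 32918964 / 6447
R4 = 5106.09 ohm

5106.09 ohm


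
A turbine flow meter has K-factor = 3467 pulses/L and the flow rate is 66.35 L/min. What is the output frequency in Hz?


Frequency = K * Q / 60 (converting L/min to L/s).
f = 3467 * 66.35 / 60
f = 230035.45 / 60
f = 3833.92 Hz

3833.92 Hz


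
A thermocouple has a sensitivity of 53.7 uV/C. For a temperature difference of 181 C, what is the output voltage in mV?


The thermocouple output V = sensitivity * dT.
V = 53.7 uV/C * 181 C
V = 9719.7 uV
V = 9.72 mV

9.72 mV


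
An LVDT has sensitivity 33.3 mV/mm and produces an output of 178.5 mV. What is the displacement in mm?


Displacement = Vout / sensitivity.
d = 178.5 / 33.3
d = 5.36 mm

5.36 mm


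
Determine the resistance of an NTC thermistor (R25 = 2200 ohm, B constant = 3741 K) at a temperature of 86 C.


NTC thermistor equation: Rt = R25 * exp(B * (1/T - 1/T25)).
T in Kelvin: 359.15 K, T25 = 298.15 K
1/T - 1/T25 = 1/359.15 - 1/298.15 = -0.00056966
B * (1/T - 1/T25) = 3741 * -0.00056966 = -2.1311
Rt = 2200 * exp(-2.1311) = 261.2 ohm

261.2 ohm


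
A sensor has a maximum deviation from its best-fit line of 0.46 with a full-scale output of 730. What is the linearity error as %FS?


Linearity error = (max deviation / full scale) * 100%.
Linearity = (0.46 / 730) * 100
Linearity = 0.063 %FS

0.063 %FS


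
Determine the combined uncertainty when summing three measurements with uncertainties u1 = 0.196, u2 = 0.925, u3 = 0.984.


For a sum of independent quantities, uc = sqrt(u1^2 + u2^2 + u3^2).
uc = sqrt(0.196^2 + 0.925^2 + 0.984^2)
uc = sqrt(0.038416 + 0.855625 + 0.968256)
uc = 1.3647

1.3647


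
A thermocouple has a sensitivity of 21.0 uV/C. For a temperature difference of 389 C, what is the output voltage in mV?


The thermocouple output V = sensitivity * dT.
V = 21.0 uV/C * 389 C
V = 8169.0 uV
V = 8.169 mV

8.169 mV


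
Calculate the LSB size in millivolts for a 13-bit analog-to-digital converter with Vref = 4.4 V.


The resolution (LSB) of an ADC is Vref / 2^n.
LSB = 4.4 / 2^13
LSB = 4.4 / 8192
LSB = 0.00053711 V = 0.53710938 mV

0.53710938 mV


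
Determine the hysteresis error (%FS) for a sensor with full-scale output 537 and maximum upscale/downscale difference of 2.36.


Hysteresis = (max difference / full scale) * 100%.
H = (2.36 / 537) * 100
H = 0.439 %FS

0.439 %FS


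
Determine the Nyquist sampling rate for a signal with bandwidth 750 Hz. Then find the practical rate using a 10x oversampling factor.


By Nyquist theorem, fs_min = 2 * fmax.
fs_min = 2 * 750 = 1500 Hz
Practical rate = 10 * fs_min = 10 * 1500 = 15000 Hz

fs_min = 1500 Hz, fs_practical = 15000 Hz


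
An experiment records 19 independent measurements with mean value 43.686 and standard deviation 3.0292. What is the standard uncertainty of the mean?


The standard uncertainty for Type A evaluation is u = s / sqrt(n).
u = 3.0292 / sqrt(19)
u = 3.0292 / 4.3589
u = 0.6949

0.6949


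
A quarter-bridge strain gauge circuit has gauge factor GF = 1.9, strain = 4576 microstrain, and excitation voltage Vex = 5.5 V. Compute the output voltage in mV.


Quarter bridge output: Vout = (GF * epsilon * Vex) / 4.
Vout = (1.9 * 4576e-6 * 5.5) / 4
Vout = 0.0478192 / 4 V
Vout = 0.0119548 V = 11.9548 mV

11.9548 mV


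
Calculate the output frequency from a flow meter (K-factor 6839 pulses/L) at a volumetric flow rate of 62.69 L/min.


Frequency = K * Q / 60 (converting L/min to L/s).
f = 6839 * 62.69 / 60
f = 428736.91 / 60
f = 7145.62 Hz

7145.62 Hz


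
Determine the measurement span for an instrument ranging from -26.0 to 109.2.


Span = upper range - lower range.
Span = 109.2 - (-26.0)
Span = 135.2

135.2


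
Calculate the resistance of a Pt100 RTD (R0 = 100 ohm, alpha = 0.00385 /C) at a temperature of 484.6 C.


The RTD equation: Rt = R0 * (1 + alpha * T).
Rt = 100 * (1 + 0.00385 * 484.6)
Rt = 100 * (1 + 1.86571)
Rt = 100 * 2.86571
Rt = 286.571 ohm

286.571 ohm


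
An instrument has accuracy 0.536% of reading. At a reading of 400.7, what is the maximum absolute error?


Absolute error = (accuracy% / 100) * reading.
Error = (0.536 / 100) * 400.7
Error = 0.00536 * 400.7
Error = 2.1478

2.1478


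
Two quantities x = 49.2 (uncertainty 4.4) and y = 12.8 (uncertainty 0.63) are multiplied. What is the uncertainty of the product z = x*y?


For a product z = x*y, the relative uncertainty is:
uz/z = sqrt((ux/x)^2 + (uy/y)^2)
Relative uncertainties: ux/x = 4.4/49.2 = 0.089431
uy/y = 0.63/12.8 = 0.049219
z = 49.2 * 12.8 = 629.8
uz = 629.8 * sqrt(0.089431^2 + 0.049219^2) = 64.286

64.286


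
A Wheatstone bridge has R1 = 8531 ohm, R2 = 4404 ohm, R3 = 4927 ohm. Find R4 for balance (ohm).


At balance: R1*R4 = R2*R3, so R4 = R2*R3/R1.
R4 = 4404 * 4927 / 8531
R4 = 21698508 / 8531
R4 = 2543.49 ohm

2543.49 ohm


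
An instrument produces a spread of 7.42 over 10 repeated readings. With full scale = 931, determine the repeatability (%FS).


Repeatability = (spread / full scale) * 100%.
R = (7.42 / 931) * 100
R = 0.797 %FS

0.797 %FS


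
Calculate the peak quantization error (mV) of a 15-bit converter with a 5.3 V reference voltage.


The maximum quantization error is +/- LSB/2.
LSB = Vref / 2^n = 5.3 / 32768 = 0.00016174 V
Max error = LSB / 2 = 0.00016174 / 2 = 8.087e-05 V
Max error = 0.0809 mV

0.0809 mV


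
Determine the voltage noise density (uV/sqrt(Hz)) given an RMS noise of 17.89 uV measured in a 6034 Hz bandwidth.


Noise spectral density = Vrms / sqrt(BW).
NSD = 17.89 / sqrt(6034)
NSD = 17.89 / 77.6788
NSD = 0.2303 uV/sqrt(Hz)

0.2303 uV/sqrt(Hz)


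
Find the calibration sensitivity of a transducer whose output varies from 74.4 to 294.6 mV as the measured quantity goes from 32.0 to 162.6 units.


Sensitivity = (y2 - y1) / (x2 - x1).
S = (294.6 - 74.4) / (162.6 - 32.0)
S = 220.2 / 130.6
S = 1.6861 mV/unit

1.6861 mV/unit


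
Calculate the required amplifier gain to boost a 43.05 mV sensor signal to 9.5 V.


Gain = Vout / Vin (converting to same units).
G = 9.5 V / 43.05 mV
G = 9500.0 mV / 43.05 mV
G = 220.67

220.67


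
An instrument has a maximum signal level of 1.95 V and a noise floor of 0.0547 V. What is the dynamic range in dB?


Dynamic range = 20 * log10(Vmax / Vnoise).
DR = 20 * log10(1.95 / 0.0547)
DR = 20 * log10(35.65)
DR = 31.04 dB

31.04 dB


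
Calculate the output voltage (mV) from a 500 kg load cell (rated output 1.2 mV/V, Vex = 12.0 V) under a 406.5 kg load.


Vout = rated_output * Vex * (load / capacity).
Vout = 1.2 * 12.0 * (406.5 / 500)
Vout = 1.2 * 12.0 * 0.813
Vout = 11.707 mV

11.707 mV


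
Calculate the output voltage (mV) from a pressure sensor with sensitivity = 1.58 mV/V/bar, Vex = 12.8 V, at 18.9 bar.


Output = sensitivity * Vex * P.
Vout = 1.58 * 12.8 * 18.9
Vout = 20.224 * 18.9
Vout = 382.23 mV

382.23 mV


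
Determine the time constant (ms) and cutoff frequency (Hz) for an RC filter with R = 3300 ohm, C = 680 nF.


Time constant: tau = R * C.
tau = 3300 * 6.80e-07 = 0.002244 s
tau = 2.244 ms
Cutoff frequency: fc = 1 / (2*pi*R*C).
fc = 1 / (2*pi*0.002244) = 70.92 Hz

tau = 2.244 ms, fc = 70.92 Hz


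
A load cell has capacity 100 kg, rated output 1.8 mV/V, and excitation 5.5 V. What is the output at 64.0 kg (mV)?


Vout = rated_output * Vex * (load / capacity).
Vout = 1.8 * 5.5 * (64.0 / 100)
Vout = 1.8 * 5.5 * 0.64
Vout = 6.336 mV

6.336 mV


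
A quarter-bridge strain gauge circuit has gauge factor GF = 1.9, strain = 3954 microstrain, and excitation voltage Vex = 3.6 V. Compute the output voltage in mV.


Quarter bridge output: Vout = (GF * epsilon * Vex) / 4.
Vout = (1.9 * 3954e-6 * 3.6) / 4
Vout = 0.02704536 / 4 V
Vout = 0.00676134 V = 6.7613 mV

6.7613 mV


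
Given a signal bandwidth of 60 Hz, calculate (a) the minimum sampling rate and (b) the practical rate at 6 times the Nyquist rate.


By Nyquist theorem, fs_min = 2 * fmax.
fs_min = 2 * 60 = 120 Hz
Practical rate = 6 * fs_min = 6 * 120 = 720 Hz

fs_min = 120 Hz, fs_practical = 720 Hz


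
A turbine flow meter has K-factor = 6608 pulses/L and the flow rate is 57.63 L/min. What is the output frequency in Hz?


Frequency = K * Q / 60 (converting L/min to L/s).
f = 6608 * 57.63 / 60
f = 380819.04 / 60
f = 6346.98 Hz

6346.98 Hz


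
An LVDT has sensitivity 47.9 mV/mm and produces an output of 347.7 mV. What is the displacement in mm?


Displacement = Vout / sensitivity.
d = 347.7 / 47.9
d = 7.259 mm

7.259 mm


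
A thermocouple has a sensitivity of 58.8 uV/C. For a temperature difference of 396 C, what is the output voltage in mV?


The thermocouple output V = sensitivity * dT.
V = 58.8 uV/C * 396 C
V = 23284.8 uV
V = 23.285 mV

23.285 mV


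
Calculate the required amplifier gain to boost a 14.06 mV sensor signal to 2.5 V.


Gain = Vout / Vin (converting to same units).
G = 2.5 V / 14.06 mV
G = 2500.0 mV / 14.06 mV
G = 177.81

177.81


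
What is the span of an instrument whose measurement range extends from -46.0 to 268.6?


Span = upper range - lower range.
Span = 268.6 - (-46.0)
Span = 314.6

314.6


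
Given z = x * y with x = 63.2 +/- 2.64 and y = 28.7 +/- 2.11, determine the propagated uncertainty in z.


For a product z = x*y, the relative uncertainty is:
uz/z = sqrt((ux/x)^2 + (uy/y)^2)
Relative uncertainties: ux/x = 2.64/63.2 = 0.041772
uy/y = 2.11/28.7 = 0.073519
z = 63.2 * 28.7 = 1813.8
uz = 1813.8 * sqrt(0.041772^2 + 0.073519^2) = 153.374

153.374


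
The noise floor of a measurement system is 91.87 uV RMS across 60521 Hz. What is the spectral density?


Noise spectral density = Vrms / sqrt(BW).
NSD = 91.87 / sqrt(60521)
NSD = 91.87 / 246.0102
NSD = 0.3734 uV/sqrt(Hz)

0.3734 uV/sqrt(Hz)


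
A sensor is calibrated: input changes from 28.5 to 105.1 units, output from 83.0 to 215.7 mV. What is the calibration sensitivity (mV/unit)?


Sensitivity = (y2 - y1) / (x2 - x1).
S = (215.7 - 83.0) / (105.1 - 28.5)
S = 132.7 / 76.6
S = 1.7324 mV/unit

1.7324 mV/unit


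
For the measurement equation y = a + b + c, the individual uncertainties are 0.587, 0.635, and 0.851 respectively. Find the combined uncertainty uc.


For a sum of independent quantities, uc = sqrt(u1^2 + u2^2 + u3^2).
uc = sqrt(0.587^2 + 0.635^2 + 0.851^2)
uc = sqrt(0.344569 + 0.403225 + 0.724201)
uc = 1.2133

1.2133


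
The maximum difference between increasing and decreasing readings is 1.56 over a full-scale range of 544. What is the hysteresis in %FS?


Hysteresis = (max difference / full scale) * 100%.
H = (1.56 / 544) * 100
H = 0.287 %FS

0.287 %FS


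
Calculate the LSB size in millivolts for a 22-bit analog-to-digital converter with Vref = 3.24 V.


The resolution (LSB) of an ADC is Vref / 2^n.
LSB = 3.24 / 2^22
LSB = 3.24 / 4194304
LSB = 7.7e-07 V = 0.00077248 mV

0.00077248 mV


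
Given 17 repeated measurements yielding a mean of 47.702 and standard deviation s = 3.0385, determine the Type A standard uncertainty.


The standard uncertainty for Type A evaluation is u = s / sqrt(n).
u = 3.0385 / sqrt(17)
u = 3.0385 / 4.1231
u = 0.7369

0.7369


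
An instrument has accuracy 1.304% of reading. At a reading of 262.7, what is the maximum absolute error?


Absolute error = (accuracy% / 100) * reading.
Error = (1.304 / 100) * 262.7
Error = 0.01304 * 262.7
Error = 3.4256

3.4256


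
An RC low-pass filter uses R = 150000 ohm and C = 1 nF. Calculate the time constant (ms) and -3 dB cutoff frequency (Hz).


Time constant: tau = R * C.
tau = 150000 * 1.00e-09 = 0.00015 s
tau = 0.15 ms
Cutoff frequency: fc = 1 / (2*pi*R*C).
fc = 1 / (2*pi*0.00015) = 1061.03 Hz

tau = 0.15 ms, fc = 1061.03 Hz


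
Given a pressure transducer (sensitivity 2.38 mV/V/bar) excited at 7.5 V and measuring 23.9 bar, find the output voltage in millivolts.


Output = sensitivity * Vex * P.
Vout = 2.38 * 7.5 * 23.9
Vout = 17.85 * 23.9
Vout = 426.61 mV

426.61 mV


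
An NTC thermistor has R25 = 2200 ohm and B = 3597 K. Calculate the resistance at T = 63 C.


NTC thermistor equation: Rt = R25 * exp(B * (1/T - 1/T25)).
T in Kelvin: 336.15 K, T25 = 298.15 K
1/T - 1/T25 = 1/336.15 - 1/298.15 = -0.00037915
B * (1/T - 1/T25) = 3597 * -0.00037915 = -1.3638
Rt = 2200 * exp(-1.3638) = 562.5 ohm

562.5 ohm


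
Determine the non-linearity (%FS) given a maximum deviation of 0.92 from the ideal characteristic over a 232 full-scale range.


Linearity error = (max deviation / full scale) * 100%.
Linearity = (0.92 / 232) * 100
Linearity = 0.397 %FS

0.397 %FS


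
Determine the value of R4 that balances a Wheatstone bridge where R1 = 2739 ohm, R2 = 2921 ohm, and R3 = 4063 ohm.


At balance: R1*R4 = R2*R3, so R4 = R2*R3/R1.
R4 = 2921 * 4063 / 2739
R4 = 11868023 / 2739
R4 = 4332.98 ohm

4332.98 ohm


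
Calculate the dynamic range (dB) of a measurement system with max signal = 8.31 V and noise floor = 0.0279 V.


Dynamic range = 20 * log10(Vmax / Vnoise).
DR = 20 * log10(8.31 / 0.0279)
DR = 20 * log10(297.85)
DR = 49.48 dB

49.48 dB


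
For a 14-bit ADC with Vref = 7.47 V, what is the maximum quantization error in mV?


The maximum quantization error is +/- LSB/2.
LSB = Vref / 2^n = 7.47 / 16384 = 0.00045593 V
Max error = LSB / 2 = 0.00045593 / 2 = 0.00022797 V
Max error = 0.228 mV

0.228 mV


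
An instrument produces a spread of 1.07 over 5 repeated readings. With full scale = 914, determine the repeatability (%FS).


Repeatability = (spread / full scale) * 100%.
R = (1.07 / 914) * 100
R = 0.117 %FS

0.117 %FS


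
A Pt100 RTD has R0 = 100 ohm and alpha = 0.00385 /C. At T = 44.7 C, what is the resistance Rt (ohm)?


The RTD equation: Rt = R0 * (1 + alpha * T).
Rt = 100 * (1 + 0.00385 * 44.7)
Rt = 100 * (1 + 0.172095)
Rt = 100 * 1.172095
Rt = 117.21 ohm

117.21 ohm


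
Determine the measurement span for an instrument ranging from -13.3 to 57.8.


Span = upper range - lower range.
Span = 57.8 - (-13.3)
Span = 71.1

71.1


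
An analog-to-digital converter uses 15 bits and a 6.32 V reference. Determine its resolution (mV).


The resolution (LSB) of an ADC is Vref / 2^n.
LSB = 6.32 / 2^15
LSB = 6.32 / 32768
LSB = 0.00019287 V = 0.19287109 mV

0.19287109 mV


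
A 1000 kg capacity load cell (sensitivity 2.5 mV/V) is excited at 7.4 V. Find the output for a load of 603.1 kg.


Vout = rated_output * Vex * (load / capacity).
Vout = 2.5 * 7.4 * (603.1 / 1000)
Vout = 2.5 * 7.4 * 0.6031
Vout = 11.157 mV

11.157 mV


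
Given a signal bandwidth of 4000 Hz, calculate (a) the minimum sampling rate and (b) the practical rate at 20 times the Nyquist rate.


By Nyquist theorem, fs_min = 2 * fmax.
fs_min = 2 * 4000 = 8000 Hz
Practical rate = 20 * fs_min = 20 * 8000 = 160000 Hz

fs_min = 8000 Hz, fs_practical = 160000 Hz


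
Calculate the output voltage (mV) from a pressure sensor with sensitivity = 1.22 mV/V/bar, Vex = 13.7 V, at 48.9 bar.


Output = sensitivity * Vex * P.
Vout = 1.22 * 13.7 * 48.9
Vout = 16.714 * 48.9
Vout = 817.31 mV

817.31 mV


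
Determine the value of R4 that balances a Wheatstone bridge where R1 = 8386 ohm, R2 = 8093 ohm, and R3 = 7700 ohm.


At balance: R1*R4 = R2*R3, so R4 = R2*R3/R1.
R4 = 8093 * 7700 / 8386
R4 = 62316100 / 8386
R4 = 7430.97 ohm

7430.97 ohm


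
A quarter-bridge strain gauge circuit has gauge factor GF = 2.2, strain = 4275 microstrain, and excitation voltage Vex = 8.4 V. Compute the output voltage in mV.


Quarter bridge output: Vout = (GF * epsilon * Vex) / 4.
Vout = (2.2 * 4275e-6 * 8.4) / 4
Vout = 0.079002 / 4 V
Vout = 0.0197505 V = 19.7505 mV

19.7505 mV


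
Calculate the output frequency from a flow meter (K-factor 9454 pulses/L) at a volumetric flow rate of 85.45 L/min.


Frequency = K * Q / 60 (converting L/min to L/s).
f = 9454 * 85.45 / 60
f = 807844.3 / 60
f = 13464.07 Hz

13464.07 Hz


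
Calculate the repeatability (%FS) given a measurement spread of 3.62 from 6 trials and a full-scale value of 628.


Repeatability = (spread / full scale) * 100%.
R = (3.62 / 628) * 100
R = 0.576 %FS

0.576 %FS


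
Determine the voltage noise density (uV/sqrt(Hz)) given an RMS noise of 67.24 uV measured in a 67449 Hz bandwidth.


Noise spectral density = Vrms / sqrt(BW).
NSD = 67.24 / sqrt(67449)
NSD = 67.24 / 259.7095
NSD = 0.2589 uV/sqrt(Hz)

0.2589 uV/sqrt(Hz)


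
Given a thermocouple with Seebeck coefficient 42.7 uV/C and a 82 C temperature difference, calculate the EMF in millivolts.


The thermocouple output V = sensitivity * dT.
V = 42.7 uV/C * 82 C
V = 3501.4 uV
V = 3.501 mV

3.501 mV


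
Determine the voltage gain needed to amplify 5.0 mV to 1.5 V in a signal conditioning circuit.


Gain = Vout / Vin (converting to same units).
G = 1.5 V / 5.0 mV
G = 1500.0 mV / 5.0 mV
G = 300.0

300.0


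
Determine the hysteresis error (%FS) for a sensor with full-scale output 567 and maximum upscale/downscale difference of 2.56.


Hysteresis = (max difference / full scale) * 100%.
H = (2.56 / 567) * 100
H = 0.451 %FS

0.451 %FS


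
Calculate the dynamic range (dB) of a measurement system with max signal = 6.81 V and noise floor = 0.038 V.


Dynamic range = 20 * log10(Vmax / Vnoise).
DR = 20 * log10(6.81 / 0.038)
DR = 20 * log10(179.21)
DR = 45.07 dB

45.07 dB


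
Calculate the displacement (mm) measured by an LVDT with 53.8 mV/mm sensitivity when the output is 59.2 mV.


Displacement = Vout / sensitivity.
d = 59.2 / 53.8
d = 1.1 mm

1.1 mm


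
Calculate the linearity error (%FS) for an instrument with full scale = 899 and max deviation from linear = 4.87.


Linearity error = (max deviation / full scale) * 100%.
Linearity = (4.87 / 899) * 100
Linearity = 0.542 %FS

0.542 %FS


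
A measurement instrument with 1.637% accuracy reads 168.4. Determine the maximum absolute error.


Absolute error = (accuracy% / 100) * reading.
Error = (1.637 / 100) * 168.4
Error = 0.01637 * 168.4
Error = 2.7567

2.7567


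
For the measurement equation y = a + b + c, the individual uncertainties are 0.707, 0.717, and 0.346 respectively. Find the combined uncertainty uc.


For a sum of independent quantities, uc = sqrt(u1^2 + u2^2 + u3^2).
uc = sqrt(0.707^2 + 0.717^2 + 0.346^2)
uc = sqrt(0.499849 + 0.514089 + 0.119716)
uc = 1.0647

1.0647


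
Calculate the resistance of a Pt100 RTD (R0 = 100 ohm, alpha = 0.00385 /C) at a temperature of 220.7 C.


The RTD equation: Rt = R0 * (1 + alpha * T).
Rt = 100 * (1 + 0.00385 * 220.7)
Rt = 100 * (1 + 0.849695)
Rt = 100 * 1.849695
Rt = 184.97 ohm

184.97 ohm


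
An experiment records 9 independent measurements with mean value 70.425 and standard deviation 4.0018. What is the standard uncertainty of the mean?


The standard uncertainty for Type A evaluation is u = s / sqrt(n).
u = 4.0018 / sqrt(9)
u = 4.0018 / 3.0
u = 1.3339

1.3339


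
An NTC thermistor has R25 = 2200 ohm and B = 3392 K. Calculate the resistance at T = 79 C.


NTC thermistor equation: Rt = R25 * exp(B * (1/T - 1/T25)).
T in Kelvin: 352.15 K, T25 = 298.15 K
1/T - 1/T25 = 1/352.15 - 1/298.15 = -0.00051432
B * (1/T - 1/T25) = 3392 * -0.00051432 = -1.7446
Rt = 2200 * exp(-1.7446) = 384.4 ohm

384.4 ohm


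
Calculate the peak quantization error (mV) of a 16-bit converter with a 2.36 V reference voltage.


The maximum quantization error is +/- LSB/2.
LSB = Vref / 2^n = 2.36 / 65536 = 3.601e-05 V
Max error = LSB / 2 = 3.601e-05 / 2 = 1.801e-05 V
Max error = 0.018 mV

0.018 mV


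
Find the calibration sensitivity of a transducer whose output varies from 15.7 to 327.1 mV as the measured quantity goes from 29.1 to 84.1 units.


Sensitivity = (y2 - y1) / (x2 - x1).
S = (327.1 - 15.7) / (84.1 - 29.1)
S = 311.4 / 55.0
S = 5.6618 mV/unit

5.6618 mV/unit


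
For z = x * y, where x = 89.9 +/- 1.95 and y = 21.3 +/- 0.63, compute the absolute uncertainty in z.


For a product z = x*y, the relative uncertainty is:
uz/z = sqrt((ux/x)^2 + (uy/y)^2)
Relative uncertainties: ux/x = 1.95/89.9 = 0.021691
uy/y = 0.63/21.3 = 0.029577
z = 89.9 * 21.3 = 1914.9
uz = 1914.9 * sqrt(0.021691^2 + 0.029577^2) = 70.235

70.235


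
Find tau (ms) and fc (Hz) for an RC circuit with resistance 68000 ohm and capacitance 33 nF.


Time constant: tau = R * C.
tau = 68000 * 3.30e-08 = 0.002244 s
tau = 2.244 ms
Cutoff frequency: fc = 1 / (2*pi*R*C).
fc = 1 / (2*pi*0.002244) = 70.92 Hz

tau = 2.244 ms, fc = 70.92 Hz


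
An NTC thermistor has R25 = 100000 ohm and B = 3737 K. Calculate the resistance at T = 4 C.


NTC thermistor equation: Rt = R25 * exp(B * (1/T - 1/T25)).
T in Kelvin: 277.15 K, T25 = 298.15 K
1/T - 1/T25 = 1/277.15 - 1/298.15 = 0.00025414
B * (1/T - 1/T25) = 3737 * 0.00025414 = 0.9497
Rt = 100000 * exp(0.9497) = 258496.9 ohm

258496.9 ohm


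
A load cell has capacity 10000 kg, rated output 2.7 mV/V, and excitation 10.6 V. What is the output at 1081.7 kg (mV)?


Vout = rated_output * Vex * (load / capacity).
Vout = 2.7 * 10.6 * (1081.7 / 10000)
Vout = 2.7 * 10.6 * 0.10817
Vout = 3.096 mV

3.096 mV


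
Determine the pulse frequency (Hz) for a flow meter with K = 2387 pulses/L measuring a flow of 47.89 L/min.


Frequency = K * Q / 60 (converting L/min to L/s).
f = 2387 * 47.89 / 60
f = 114313.43 / 60
f = 1905.22 Hz

1905.22 Hz


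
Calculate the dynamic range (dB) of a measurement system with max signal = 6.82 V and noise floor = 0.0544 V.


Dynamic range = 20 * log10(Vmax / Vnoise).
DR = 20 * log10(6.82 / 0.0544)
DR = 20 * log10(125.37)
DR = 41.96 dB

41.96 dB


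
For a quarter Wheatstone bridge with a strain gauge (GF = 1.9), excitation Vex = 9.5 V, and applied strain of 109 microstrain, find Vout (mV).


Quarter bridge output: Vout = (GF * epsilon * Vex) / 4.
Vout = (1.9 * 109e-6 * 9.5) / 4
Vout = 0.00196745 / 4 V
Vout = 0.00049186 V = 0.4919 mV

0.4919 mV


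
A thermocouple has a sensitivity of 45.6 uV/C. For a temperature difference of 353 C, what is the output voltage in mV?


The thermocouple output V = sensitivity * dT.
V = 45.6 uV/C * 353 C
V = 16096.8 uV
V = 16.097 mV

16.097 mV


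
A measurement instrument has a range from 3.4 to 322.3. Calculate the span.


Span = upper range - lower range.
Span = 322.3 - (3.4)
Span = 318.9

318.9


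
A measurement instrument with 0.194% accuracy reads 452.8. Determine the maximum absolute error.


Absolute error = (accuracy% / 100) * reading.
Error = (0.194 / 100) * 452.8
Error = 0.00194 * 452.8
Error = 0.8784

0.8784


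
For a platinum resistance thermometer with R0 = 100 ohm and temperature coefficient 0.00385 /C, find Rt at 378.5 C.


The RTD equation: Rt = R0 * (1 + alpha * T).
Rt = 100 * (1 + 0.00385 * 378.5)
Rt = 100 * (1 + 1.457225)
Rt = 100 * 2.457225
Rt = 245.723 ohm

245.723 ohm


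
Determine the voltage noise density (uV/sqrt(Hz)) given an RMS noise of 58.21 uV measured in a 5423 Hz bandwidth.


Noise spectral density = Vrms / sqrt(BW).
NSD = 58.21 / sqrt(5423)
NSD = 58.21 / 73.641
NSD = 0.7905 uV/sqrt(Hz)

0.7905 uV/sqrt(Hz)


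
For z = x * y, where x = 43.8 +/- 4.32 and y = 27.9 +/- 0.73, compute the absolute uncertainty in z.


For a product z = x*y, the relative uncertainty is:
uz/z = sqrt((ux/x)^2 + (uy/y)^2)
Relative uncertainties: ux/x = 4.32/43.8 = 0.09863
uy/y = 0.73/27.9 = 0.026165
z = 43.8 * 27.9 = 1222.0
uz = 1222.0 * sqrt(0.09863^2 + 0.026165^2) = 124.697

124.697


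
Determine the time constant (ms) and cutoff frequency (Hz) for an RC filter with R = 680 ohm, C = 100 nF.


Time constant: tau = R * C.
tau = 680 * 1.00e-07 = 6.8e-05 s
tau = 0.068 ms
Cutoff frequency: fc = 1 / (2*pi*R*C).
fc = 1 / (2*pi*6.8e-05) = 2340.51 Hz

tau = 0.068 ms, fc = 2340.51 Hz


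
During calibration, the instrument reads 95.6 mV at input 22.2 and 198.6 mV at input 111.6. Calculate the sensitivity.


Sensitivity = (y2 - y1) / (x2 - x1).
S = (198.6 - 95.6) / (111.6 - 22.2)
S = 103.0 / 89.4
S = 1.1521 mV/unit

1.1521 mV/unit


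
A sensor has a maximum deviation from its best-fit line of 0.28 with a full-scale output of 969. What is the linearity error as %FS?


Linearity error = (max deviation / full scale) * 100%.
Linearity = (0.28 / 969) * 100
Linearity = 0.029 %FS

0.029 %FS


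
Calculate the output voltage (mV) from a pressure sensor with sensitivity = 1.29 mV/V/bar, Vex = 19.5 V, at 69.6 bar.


Output = sensitivity * Vex * P.
Vout = 1.29 * 19.5 * 69.6
Vout = 25.155 * 69.6
Vout = 1750.79 mV

1750.79 mV


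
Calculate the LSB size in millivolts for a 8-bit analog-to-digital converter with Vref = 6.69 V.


The resolution (LSB) of an ADC is Vref / 2^n.
LSB = 6.69 / 2^8
LSB = 6.69 / 256
LSB = 0.02613281 V = 26.1328125 mV

26.1328125 mV


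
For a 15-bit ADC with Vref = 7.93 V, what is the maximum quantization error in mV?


The maximum quantization error is +/- LSB/2.
LSB = Vref / 2^n = 7.93 / 32768 = 0.000242 V
Max error = LSB / 2 = 0.000242 / 2 = 0.000121 V
Max error = 0.121 mV

0.121 mV


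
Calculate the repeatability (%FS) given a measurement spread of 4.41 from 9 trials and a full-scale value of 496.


Repeatability = (spread / full scale) * 100%.
R = (4.41 / 496) * 100
R = 0.889 %FS

0.889 %FS


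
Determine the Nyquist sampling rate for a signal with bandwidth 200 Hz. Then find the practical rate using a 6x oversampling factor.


By Nyquist theorem, fs_min = 2 * fmax.
fs_min = 2 * 200 = 400 Hz
Practical rate = 6 * fs_min = 6 * 400 = 2400 Hz

fs_min = 400 Hz, fs_practical = 2400 Hz


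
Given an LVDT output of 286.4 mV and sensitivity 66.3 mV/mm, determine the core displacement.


Displacement = Vout / sensitivity.
d = 286.4 / 66.3
d = 4.32 mm

4.32 mm


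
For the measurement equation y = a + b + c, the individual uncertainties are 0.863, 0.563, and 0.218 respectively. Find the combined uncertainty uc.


For a sum of independent quantities, uc = sqrt(u1^2 + u2^2 + u3^2).
uc = sqrt(0.863^2 + 0.563^2 + 0.218^2)
uc = sqrt(0.744769 + 0.316969 + 0.047524)
uc = 1.0532

1.0532


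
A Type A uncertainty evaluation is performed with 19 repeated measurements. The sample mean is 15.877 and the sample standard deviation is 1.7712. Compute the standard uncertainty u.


The standard uncertainty for Type A evaluation is u = s / sqrt(n).
u = 1.7712 / sqrt(19)
u = 1.7712 / 4.3589
u = 0.4063

0.4063


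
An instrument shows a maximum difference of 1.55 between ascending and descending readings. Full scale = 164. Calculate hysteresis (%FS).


Hysteresis = (max difference / full scale) * 100%.
H = (1.55 / 164) * 100
H = 0.945 %FS

0.945 %FS


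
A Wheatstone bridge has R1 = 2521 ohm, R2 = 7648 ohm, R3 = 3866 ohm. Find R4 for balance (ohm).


At balance: R1*R4 = R2*R3, so R4 = R2*R3/R1.
R4 = 7648 * 3866 / 2521
R4 = 29567168 / 2521
R4 = 11728.35 ohm

11728.35 ohm


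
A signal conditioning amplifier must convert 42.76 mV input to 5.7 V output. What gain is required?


Gain = Vout / Vin (converting to same units).
G = 5.7 V / 42.76 mV
G = 5700.0 mV / 42.76 mV
G = 133.3

133.3


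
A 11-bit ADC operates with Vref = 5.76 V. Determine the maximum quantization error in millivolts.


The maximum quantization error is +/- LSB/2.
LSB = Vref / 2^n = 5.76 / 2048 = 0.0028125 V
Max error = LSB / 2 = 0.0028125 / 2 = 0.00140625 V
Max error = 1.4062 mV

1.4062 mV


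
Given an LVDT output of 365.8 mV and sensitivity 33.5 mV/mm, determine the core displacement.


Displacement = Vout / sensitivity.
d = 365.8 / 33.5
d = 10.919 mm

10.919 mm


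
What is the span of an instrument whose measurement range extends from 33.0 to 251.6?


Span = upper range - lower range.
Span = 251.6 - (33.0)
Span = 218.6

218.6


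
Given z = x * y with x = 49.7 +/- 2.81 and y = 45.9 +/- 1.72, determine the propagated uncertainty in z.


For a product z = x*y, the relative uncertainty is:
uz/z = sqrt((ux/x)^2 + (uy/y)^2)
Relative uncertainties: ux/x = 2.81/49.7 = 0.056539
uy/y = 1.72/45.9 = 0.037473
z = 49.7 * 45.9 = 2281.2
uz = 2281.2 * sqrt(0.056539^2 + 0.037473^2) = 154.736

154.736


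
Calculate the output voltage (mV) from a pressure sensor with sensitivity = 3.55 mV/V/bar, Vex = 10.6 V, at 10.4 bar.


Output = sensitivity * Vex * P.
Vout = 3.55 * 10.6 * 10.4
Vout = 37.63 * 10.4
Vout = 391.35 mV

391.35 mV


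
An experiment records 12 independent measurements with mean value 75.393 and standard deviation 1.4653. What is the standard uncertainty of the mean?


The standard uncertainty for Type A evaluation is u = s / sqrt(n).
u = 1.4653 / sqrt(12)
u = 1.4653 / 3.4641
u = 0.423

0.423


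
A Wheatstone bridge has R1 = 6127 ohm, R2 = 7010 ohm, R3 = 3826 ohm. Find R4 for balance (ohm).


At balance: R1*R4 = R2*R3, so R4 = R2*R3/R1.
R4 = 7010 * 3826 / 6127
R4 = 26820260 / 6127
R4 = 4377.39 ohm

4377.39 ohm


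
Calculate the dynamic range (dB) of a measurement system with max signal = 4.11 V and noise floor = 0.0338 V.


Dynamic range = 20 * log10(Vmax / Vnoise).
DR = 20 * log10(4.11 / 0.0338)
DR = 20 * log10(121.6)
DR = 41.7 dB

41.7 dB


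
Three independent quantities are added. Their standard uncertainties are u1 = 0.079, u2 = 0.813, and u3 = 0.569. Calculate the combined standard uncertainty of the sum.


For a sum of independent quantities, uc = sqrt(u1^2 + u2^2 + u3^2).
uc = sqrt(0.079^2 + 0.813^2 + 0.569^2)
uc = sqrt(0.006241 + 0.660969 + 0.323761)
uc = 0.9955

0.9955


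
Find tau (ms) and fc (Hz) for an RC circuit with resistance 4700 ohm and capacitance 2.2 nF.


Time constant: tau = R * C.
tau = 4700 * 2.20e-09 = 1.034e-05 s
tau = 0.0103 ms
Cutoff frequency: fc = 1 / (2*pi*R*C).
fc = 1 / (2*pi*1.034e-05) = 15392.16 Hz

tau = 0.0103 ms, fc = 15392.16 Hz


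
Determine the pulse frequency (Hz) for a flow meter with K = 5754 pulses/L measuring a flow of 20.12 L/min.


Frequency = K * Q / 60 (converting L/min to L/s).
f = 5754 * 20.12 / 60
f = 115770.48 / 60
f = 1929.51 Hz

1929.51 Hz


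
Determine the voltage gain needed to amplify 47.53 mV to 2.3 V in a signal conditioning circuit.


Gain = Vout / Vin (converting to same units).
G = 2.3 V / 47.53 mV
G = 2300.0 mV / 47.53 mV
G = 48.39

48.39


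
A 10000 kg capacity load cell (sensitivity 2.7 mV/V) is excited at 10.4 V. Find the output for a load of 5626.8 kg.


Vout = rated_output * Vex * (load / capacity).
Vout = 2.7 * 10.4 * (5626.8 / 10000)
Vout = 2.7 * 10.4 * 0.56268
Vout = 15.8 mV

15.8 mV


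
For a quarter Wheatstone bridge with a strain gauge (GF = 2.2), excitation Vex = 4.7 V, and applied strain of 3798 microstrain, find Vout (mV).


Quarter bridge output: Vout = (GF * epsilon * Vex) / 4.
Vout = (2.2 * 3798e-6 * 4.7) / 4
Vout = 0.03927132 / 4 V
Vout = 0.00981783 V = 9.8178 mV

9.8178 mV


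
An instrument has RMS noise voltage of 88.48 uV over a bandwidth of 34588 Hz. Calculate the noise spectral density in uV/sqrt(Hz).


Noise spectral density = Vrms / sqrt(BW).
NSD = 88.48 / sqrt(34588)
NSD = 88.48 / 185.9785
NSD = 0.4758 uV/sqrt(Hz)

0.4758 uV/sqrt(Hz)


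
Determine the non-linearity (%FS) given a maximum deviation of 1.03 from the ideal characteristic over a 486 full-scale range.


Linearity error = (max deviation / full scale) * 100%.
Linearity = (1.03 / 486) * 100
Linearity = 0.212 %FS

0.212 %FS


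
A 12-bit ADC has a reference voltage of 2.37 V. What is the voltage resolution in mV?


The resolution (LSB) of an ADC is Vref / 2^n.
LSB = 2.37 / 2^12
LSB = 2.37 / 4096
LSB = 0.00057861 V = 0.57861328 mV

0.57861328 mV


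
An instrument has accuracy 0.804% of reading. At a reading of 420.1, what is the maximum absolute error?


Absolute error = (accuracy% / 100) * reading.
Error = (0.804 / 100) * 420.1
Error = 0.00804 * 420.1
Error = 3.3776

3.3776


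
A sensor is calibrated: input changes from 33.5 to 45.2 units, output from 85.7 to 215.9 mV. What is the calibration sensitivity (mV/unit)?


Sensitivity = (y2 - y1) / (x2 - x1).
S = (215.9 - 85.7) / (45.2 - 33.5)
S = 130.2 / 11.7
S = 11.1282 mV/unit

11.1282 mV/unit


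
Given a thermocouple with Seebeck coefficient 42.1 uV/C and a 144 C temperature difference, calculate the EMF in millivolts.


The thermocouple output V = sensitivity * dT.
V = 42.1 uV/C * 144 C
V = 6062.4 uV
V = 6.062 mV

6.062 mV


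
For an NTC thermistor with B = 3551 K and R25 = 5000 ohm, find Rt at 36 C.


NTC thermistor equation: Rt = R25 * exp(B * (1/T - 1/T25)).
T in Kelvin: 309.15 K, T25 = 298.15 K
1/T - 1/T25 = 1/309.15 - 1/298.15 = -0.00011934
B * (1/T - 1/T25) = 3551 * -0.00011934 = -0.4238
Rt = 5000 * exp(-0.4238) = 3272.8 ohm

3272.8 ohm


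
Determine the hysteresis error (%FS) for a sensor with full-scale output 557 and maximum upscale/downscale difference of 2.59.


Hysteresis = (max difference / full scale) * 100%.
H = (2.59 / 557) * 100
H = 0.465 %FS

0.465 %FS


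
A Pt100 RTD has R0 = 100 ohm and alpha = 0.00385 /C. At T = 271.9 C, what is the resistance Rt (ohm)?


The RTD equation: Rt = R0 * (1 + alpha * T).
Rt = 100 * (1 + 0.00385 * 271.9)
Rt = 100 * (1 + 1.046815)
Rt = 100 * 2.046815
Rt = 204.681 ohm

204.681 ohm


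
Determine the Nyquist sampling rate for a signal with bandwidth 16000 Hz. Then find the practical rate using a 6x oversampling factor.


By Nyquist theorem, fs_min = 2 * fmax.
fs_min = 2 * 16000 = 32000 Hz
Practical rate = 6 * fs_min = 6 * 32000 = 192000 Hz

fs_min = 32000 Hz, fs_practical = 192000 Hz


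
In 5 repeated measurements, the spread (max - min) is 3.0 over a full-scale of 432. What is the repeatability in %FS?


Repeatability = (spread / full scale) * 100%.
R = (3.0 / 432) * 100
R = 0.694 %FS

0.694 %FS


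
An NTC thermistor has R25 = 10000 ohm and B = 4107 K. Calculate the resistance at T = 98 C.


NTC thermistor equation: Rt = R25 * exp(B * (1/T - 1/T25)).
T in Kelvin: 371.15 K, T25 = 298.15 K
1/T - 1/T25 = 1/371.15 - 1/298.15 = -0.00065969
B * (1/T - 1/T25) = 4107 * -0.00065969 = -2.7093
Rt = 10000 * exp(-2.7093) = 665.8 ohm

665.8 ohm
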